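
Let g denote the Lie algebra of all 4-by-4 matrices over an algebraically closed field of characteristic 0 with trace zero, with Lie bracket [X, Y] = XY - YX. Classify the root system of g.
A_3

This is sl(4), which has dimension 4^2 - 1 = 15 and rank 4 - 1 = 3 (a Cartan subalgebra is the diagonal traceless matrices). In the classification of classical Lie algebras, the special linear algebra sl(n+1) has type A_n; here n = 3, so the Dynkin diagram is a chain of 3 nodes with single edges (A_3). Hence the type is A_3.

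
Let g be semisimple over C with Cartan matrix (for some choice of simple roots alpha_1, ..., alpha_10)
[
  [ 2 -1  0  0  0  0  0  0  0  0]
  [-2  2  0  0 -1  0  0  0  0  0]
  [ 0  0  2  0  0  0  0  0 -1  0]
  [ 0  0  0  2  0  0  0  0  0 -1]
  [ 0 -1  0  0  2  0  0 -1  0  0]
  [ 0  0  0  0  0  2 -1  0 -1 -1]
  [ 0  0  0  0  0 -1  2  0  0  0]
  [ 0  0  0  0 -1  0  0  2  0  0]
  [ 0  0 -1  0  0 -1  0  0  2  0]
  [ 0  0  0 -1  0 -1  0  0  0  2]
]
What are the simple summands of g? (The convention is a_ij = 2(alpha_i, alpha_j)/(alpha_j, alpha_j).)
The diagram associated to this matrix has two connected components: the simple roots {alpha_1, alpha_2, alpha_5, alpha_8} form a chain of 4 nodes with a double edge at one end; the terminal node there is the unique short simple root (B_4), and {alpha_3, alpha_4, alpha_6, alpha_7, alpha_9, alpha_10} form a chain of 5 nodes with one extra node attached to the third node from one end (E_6). A semisimple Lie algebra decomposes uniquely as the direct sum of simple ideals, one per connected component of its Dynkin diagram, so g ≅ B_4 ⊕ E_6 (dimension 36 + 78 = 114).

B_4 + E_6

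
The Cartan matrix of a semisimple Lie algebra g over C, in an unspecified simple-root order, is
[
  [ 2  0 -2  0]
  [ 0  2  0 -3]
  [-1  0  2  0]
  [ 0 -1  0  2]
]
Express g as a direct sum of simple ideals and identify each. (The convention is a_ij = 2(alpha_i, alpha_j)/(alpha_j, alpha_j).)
B2 + G2

The diagram associated to this matrix has two connected components: the simple roots {alpha_1, alpha_3} form a chain of 2 nodes with a double edge at one end; the terminal node there is the unique short simple root (B_2), and {alpha_2, alpha_4} form two nodes joined by a triple edge (G_2). A semisimple Lie algebra decomposes uniquely as the direct sum of simple ideals, one per connected component of its Dynkin diagram, so g ≅ B_2 ⊕ G_2 (dimension 10 + 14 = 24).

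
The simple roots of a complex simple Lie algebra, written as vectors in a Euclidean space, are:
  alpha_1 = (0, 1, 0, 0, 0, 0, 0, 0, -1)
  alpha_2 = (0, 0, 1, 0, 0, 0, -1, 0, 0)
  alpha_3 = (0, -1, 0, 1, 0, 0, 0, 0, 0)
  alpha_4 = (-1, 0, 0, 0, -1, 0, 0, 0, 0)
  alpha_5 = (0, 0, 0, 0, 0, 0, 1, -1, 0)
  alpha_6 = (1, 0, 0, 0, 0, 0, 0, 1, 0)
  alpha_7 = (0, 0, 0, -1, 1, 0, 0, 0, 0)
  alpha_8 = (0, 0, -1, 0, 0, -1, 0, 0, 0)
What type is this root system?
Compute the Cartan integers a_ij = 2(alpha_i, alpha_j)/(alpha_j, alpha_j); the resulting 8x8 Cartan matrix is
[[2, 0, -1, 0, 0, 0, 0, 0], [0, 2, 0, 0, -1, 0, 0, -1], [-1, 0, 2, 0, 0, 0, -1, 0], [0, 0, 0, 2, 0, -1, -1, 0], [0, -1, 0, 0, 2, -1, 0, 0], [0, 0, 0, -1, -1, 2, 0, 0], [0, 0, -1, -1, 0, 0, 2, 0], [0, -1, 0, 0, 0, 0, 0, 2]].
All simple roots have the same length, so the diagram is simply laced. The associated Dynkin diagram is a chain of 8 nodes with single edges (A_8), so the type is A_8 (the algebra sl(9)).

A_8 (sl(9))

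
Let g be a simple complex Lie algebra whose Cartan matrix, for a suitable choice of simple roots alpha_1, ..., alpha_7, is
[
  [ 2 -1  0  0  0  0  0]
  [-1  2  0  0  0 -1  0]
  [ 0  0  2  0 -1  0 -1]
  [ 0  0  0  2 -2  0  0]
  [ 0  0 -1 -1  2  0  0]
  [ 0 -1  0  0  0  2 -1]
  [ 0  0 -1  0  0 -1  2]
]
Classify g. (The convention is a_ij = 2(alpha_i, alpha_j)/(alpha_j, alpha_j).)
The matrix has rank 7 with 2's on the diagonal. Reading the off-diagonal entries as Dynkin edges (a single edge where a_ij = a_ji = -1; a double or triple edge where a_ij * a_ji = 2 or 3), the diagram is a chain of 7 nodes with a double edge at one end; the terminal node there is the unique long simple root (C_7). One simple-root ordering that puts it in standard form is (alpha_1, alpha_2, alpha_6, alpha_7, alpha_3, alpha_5, alpha_4). So the algebra is type C_7, i.e. sp(14).

C7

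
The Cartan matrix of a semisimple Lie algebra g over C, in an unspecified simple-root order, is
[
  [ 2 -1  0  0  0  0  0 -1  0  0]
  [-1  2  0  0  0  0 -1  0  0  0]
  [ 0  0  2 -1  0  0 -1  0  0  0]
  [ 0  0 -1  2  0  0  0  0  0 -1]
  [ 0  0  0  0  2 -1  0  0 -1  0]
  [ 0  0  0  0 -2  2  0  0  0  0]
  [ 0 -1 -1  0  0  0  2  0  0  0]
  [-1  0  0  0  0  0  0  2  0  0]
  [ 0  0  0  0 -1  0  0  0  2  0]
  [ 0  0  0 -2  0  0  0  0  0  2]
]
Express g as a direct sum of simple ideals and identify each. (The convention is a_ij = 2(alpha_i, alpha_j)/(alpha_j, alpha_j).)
The diagram associated to this matrix has two connected components: the simple roots {alpha_5, alpha_6, alpha_9} form a chain of 3 nodes with a double edge at one end; the terminal node there is the unique long simple root (C_3), and {alpha_1, alpha_2, alpha_3, alpha_4, alpha_7, alpha_8, alpha_10} form a chain of 7 nodes with a double edge at one end; the terminal node there is the unique long simple root (C_7). A semisimple Lie algebra decomposes uniquely as the direct sum of simple ideals, one per connected component of its Dynkin diagram, so g ≅ C_3 ⊕ C_7 (dimension 21 + 105 = 126).

C_3 ⊕ C_7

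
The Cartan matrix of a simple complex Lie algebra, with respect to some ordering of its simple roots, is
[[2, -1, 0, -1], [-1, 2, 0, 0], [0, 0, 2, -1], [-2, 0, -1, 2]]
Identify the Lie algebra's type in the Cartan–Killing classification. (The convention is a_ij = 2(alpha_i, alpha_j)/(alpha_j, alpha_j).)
The matrix has rank 4 with 2's on the diagonal. Reading the off-diagonal entries as Dynkin edges (a single edge where a_ij = a_ji = -1; a double or triple edge where a_ij * a_ji = 2 or 3), the diagram is a chain of 4 nodes with a double edge between the middle two (F_4). One simple-root ordering that puts it in standard form is (alpha_3, alpha_4, alpha_1, alpha_2). So the algebra is type F_4.

F_4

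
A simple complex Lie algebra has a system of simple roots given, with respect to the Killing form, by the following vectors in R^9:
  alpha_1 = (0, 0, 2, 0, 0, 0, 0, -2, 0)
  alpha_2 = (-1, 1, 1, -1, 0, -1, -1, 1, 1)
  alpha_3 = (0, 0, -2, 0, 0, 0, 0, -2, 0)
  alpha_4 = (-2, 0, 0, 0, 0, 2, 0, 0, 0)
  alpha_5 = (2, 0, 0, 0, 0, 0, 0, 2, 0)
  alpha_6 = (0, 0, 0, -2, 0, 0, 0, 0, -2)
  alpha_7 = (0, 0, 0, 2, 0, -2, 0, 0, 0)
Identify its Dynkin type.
Compute the Cartan integers a_ij = 2(alpha_i, alpha_j)/(alpha_j, alpha_j); the resulting 7x7 Cartan matrix is
[[2, 0, 0, 0, -1, 0, 0], [0, 2, -1, 0, 0, 0, 0], [0, -1, 2, 0, -1, 0, 0], [0, 0, 0, 2, -1, 0, -1], [-1, 0, -1, -1, 2, 0, 0], [0, 0, 0, 0, 0, 2, -1], [0, 0, 0, -1, 0, -1, 2]].
All simple roots have the same length, so the diagram is simply laced. The associated Dynkin diagram is a chain of 6 nodes with one extra node attached to the third node from one end (E_7), so the type is E_7.

type E_7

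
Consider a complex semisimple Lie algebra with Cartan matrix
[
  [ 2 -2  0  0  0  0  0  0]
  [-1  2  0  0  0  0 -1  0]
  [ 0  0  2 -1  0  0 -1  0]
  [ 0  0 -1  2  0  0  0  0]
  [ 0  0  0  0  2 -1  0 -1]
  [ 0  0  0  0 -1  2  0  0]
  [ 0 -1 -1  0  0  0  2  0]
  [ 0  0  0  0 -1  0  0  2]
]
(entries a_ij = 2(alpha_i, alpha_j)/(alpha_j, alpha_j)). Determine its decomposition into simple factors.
A_3 + C_5

The diagram associated to this matrix has two connected components: the simple roots {alpha_5, alpha_6, alpha_8} form a chain of 3 nodes with single edges (A_3), and {alpha_1, alpha_2, alpha_3, alpha_4, alpha_7} form a chain of 5 nodes with a double edge at one end; the terminal node there is the unique long simple root (C_5). A semisimple Lie algebra decomposes uniquely as the direct sum of simple ideals, one per connected component of its Dynkin diagram, so g ≅ A_3 ⊕ C_5 (dimension 15 + 55 = 70).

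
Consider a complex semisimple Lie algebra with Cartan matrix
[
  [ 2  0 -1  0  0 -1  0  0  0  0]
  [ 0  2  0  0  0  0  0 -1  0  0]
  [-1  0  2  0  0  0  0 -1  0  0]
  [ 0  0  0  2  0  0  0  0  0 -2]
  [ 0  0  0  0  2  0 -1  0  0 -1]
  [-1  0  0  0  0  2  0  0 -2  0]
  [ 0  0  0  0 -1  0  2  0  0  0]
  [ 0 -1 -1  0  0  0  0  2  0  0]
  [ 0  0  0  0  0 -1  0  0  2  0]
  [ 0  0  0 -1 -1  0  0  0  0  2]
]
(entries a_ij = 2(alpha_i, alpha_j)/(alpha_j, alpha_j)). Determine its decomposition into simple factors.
The diagram associated to this matrix has two connected components: the simple roots {alpha_1, alpha_2, alpha_3, alpha_6, alpha_8, alpha_9} form a chain of 6 nodes with a double edge at one end; the terminal node there is the unique short simple root (B_6), and {alpha_4, alpha_5, alpha_7, alpha_10} form a chain of 4 nodes with a double edge at one end; the terminal node there is the unique long simple root (C_4). A semisimple Lie algebra decomposes uniquely as the direct sum of simple ideals, one per connected component of its Dynkin diagram, so g ≅ B_6 ⊕ C_4 (dimension 78 + 36 = 114).

B_6 + C_4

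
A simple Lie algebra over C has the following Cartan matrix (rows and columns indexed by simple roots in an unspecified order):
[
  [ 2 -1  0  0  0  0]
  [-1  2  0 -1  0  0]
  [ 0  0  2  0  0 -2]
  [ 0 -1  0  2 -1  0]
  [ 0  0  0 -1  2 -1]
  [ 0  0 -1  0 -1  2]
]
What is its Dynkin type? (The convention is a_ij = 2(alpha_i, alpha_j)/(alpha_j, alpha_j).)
The matrix has rank 6 with 2's on the diagonal. Reading the off-diagonal entries as Dynkin edges (a single edge where a_ij = a_ji = -1; a double or triple edge where a_ij * a_ji = 2 or 3), the diagram is a chain of 6 nodes with a double edge at one end; the terminal node there is the unique long simple root (C_6). One simple-root ordering that puts it in standard form is (alpha_1, alpha_2, alpha_4, alpha_5, alpha_6, alpha_3). So the algebra is type C_6, i.e. sp(12).

C6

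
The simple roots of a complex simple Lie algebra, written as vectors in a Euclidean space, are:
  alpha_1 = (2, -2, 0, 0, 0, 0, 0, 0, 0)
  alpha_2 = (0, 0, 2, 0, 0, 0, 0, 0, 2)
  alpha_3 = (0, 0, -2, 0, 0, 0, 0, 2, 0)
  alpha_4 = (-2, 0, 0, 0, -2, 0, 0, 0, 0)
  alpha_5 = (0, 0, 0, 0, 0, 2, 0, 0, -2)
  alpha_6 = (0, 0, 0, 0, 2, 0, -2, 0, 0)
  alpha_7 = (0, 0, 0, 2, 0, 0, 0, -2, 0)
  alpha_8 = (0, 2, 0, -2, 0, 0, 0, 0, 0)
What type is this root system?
Compute the Cartan integers a_ij = 2(alpha_i, alpha_j)/(alpha_j, alpha_j); the resulting 8x8 Cartan matrix is
[[2, 0, 0, -1, 0, 0, 0, -1], [0, 2, -1, 0, -1, 0, 0, 0], [0, -1, 2, 0, 0, 0, -1, 0], [-1, 0, 0, 2, 0, -1, 0, 0], [0, -1, 0, 0, 2, 0, 0, 0], [0, 0, 0, -1, 0, 2, 0, 0], [0, 0, -1, 0, 0, 0, 2, -1], [-1, 0, 0, 0, 0, 0, -1, 2]].
All simple roots have the same length, so the diagram is simply laced. The associated Dynkin diagram is a chain of 8 nodes with single edges (A_8), so the type is A_8 (the algebra sl(9)).

type A_8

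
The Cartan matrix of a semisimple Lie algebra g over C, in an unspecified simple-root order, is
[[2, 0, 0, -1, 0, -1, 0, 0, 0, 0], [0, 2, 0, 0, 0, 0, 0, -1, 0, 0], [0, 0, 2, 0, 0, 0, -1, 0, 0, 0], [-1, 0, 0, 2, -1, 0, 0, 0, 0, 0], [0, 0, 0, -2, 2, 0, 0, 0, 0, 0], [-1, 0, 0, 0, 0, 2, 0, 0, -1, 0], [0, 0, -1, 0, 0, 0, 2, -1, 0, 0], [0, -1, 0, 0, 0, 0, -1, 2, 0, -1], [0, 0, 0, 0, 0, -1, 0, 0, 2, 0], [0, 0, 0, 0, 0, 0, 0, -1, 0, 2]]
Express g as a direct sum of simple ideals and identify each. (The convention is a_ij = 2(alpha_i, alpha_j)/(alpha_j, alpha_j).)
C_5 (sp(10)) ⊕ D_5 (so(10))

The diagram associated to this matrix has two connected components: the simple roots {alpha_1, alpha_4, alpha_5, alpha_6, alpha_9} form a chain of 5 nodes with a double edge at one end; the terminal node there is the unique long simple root (C_5), and {alpha_2, alpha_3, alpha_7, alpha_8, alpha_10} form a chain of 3 nodes with a fork of two nodes at one end (D_5). A semisimple Lie algebra decomposes uniquely as the direct sum of simple ideals, one per connected component of its Dynkin diagram, so g ≅ C_5 ⊕ D_5 (dimension 55 + 45 = 100).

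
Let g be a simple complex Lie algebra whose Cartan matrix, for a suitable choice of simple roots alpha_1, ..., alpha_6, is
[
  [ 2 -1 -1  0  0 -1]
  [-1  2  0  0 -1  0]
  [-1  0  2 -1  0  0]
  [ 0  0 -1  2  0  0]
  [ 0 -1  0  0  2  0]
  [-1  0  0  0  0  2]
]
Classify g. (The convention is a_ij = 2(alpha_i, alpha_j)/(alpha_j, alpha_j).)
E_6

The matrix has rank 6 with 2's on the diagonal. Reading the off-diagonal entries as Dynkin edges (a single edge where a_ij = a_ji = -1; a double or triple edge where a_ij * a_ji = 2 or 3), the diagram is a chain of 5 nodes with one extra node attached to the third node from one end (E_6). One simple-root ordering that puts it in standard form is (alpha_4, alpha_6, alpha_3, alpha_1, alpha_2, alpha_5). So the algebra is type E_6.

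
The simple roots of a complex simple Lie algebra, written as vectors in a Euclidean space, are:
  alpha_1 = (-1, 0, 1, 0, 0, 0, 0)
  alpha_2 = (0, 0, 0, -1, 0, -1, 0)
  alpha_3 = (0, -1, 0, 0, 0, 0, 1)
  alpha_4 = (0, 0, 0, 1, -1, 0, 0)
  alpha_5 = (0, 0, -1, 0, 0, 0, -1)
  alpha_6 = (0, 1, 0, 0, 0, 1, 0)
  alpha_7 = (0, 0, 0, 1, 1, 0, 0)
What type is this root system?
D_7 (so(14))

Compute the Cartan integers a_ij = 2(alpha_i, alpha_j)/(alpha_j, alpha_j); the resulting 7x7 Cartan matrix is
[[2, 0, 0, 0, -1, 0, 0], [0, 2, 0, -1, 0, -1, -1], [0, 0, 2, 0, -1, -1, 0], [0, -1, 0, 2, 0, 0, 0], [-1, 0, -1, 0, 2, 0, 0], [0, -1, -1, 0, 0, 2, 0], [0, -1, 0, 0, 0, 0, 2]].
All simple roots have the same length, so the diagram is simply laced. The associated Dynkin diagram is a chain of 5 nodes with a fork of two nodes at one end (D_7), so the type is D_7 (the algebra so(14)).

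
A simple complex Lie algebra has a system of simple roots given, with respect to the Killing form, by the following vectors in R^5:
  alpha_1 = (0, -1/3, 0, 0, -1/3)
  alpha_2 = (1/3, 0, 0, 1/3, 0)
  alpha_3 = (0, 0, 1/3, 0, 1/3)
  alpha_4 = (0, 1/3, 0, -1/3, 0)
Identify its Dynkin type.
Compute the Cartan integers a_ij = 2(alpha_i, alpha_j)/(alpha_j, alpha_j); the resulting 4x4 Cartan matrix is
[[2, 0, -1, -1], [0, 2, 0, -1], [-1, 0, 2, 0], [-1, -1, 0, 2]].
All simple roots have the same length, so the diagram is simply laced. The associated Dynkin diagram is a chain of 4 nodes with single edges (A_4), so the type is A_4 (the algebra sl(5)).

type A_4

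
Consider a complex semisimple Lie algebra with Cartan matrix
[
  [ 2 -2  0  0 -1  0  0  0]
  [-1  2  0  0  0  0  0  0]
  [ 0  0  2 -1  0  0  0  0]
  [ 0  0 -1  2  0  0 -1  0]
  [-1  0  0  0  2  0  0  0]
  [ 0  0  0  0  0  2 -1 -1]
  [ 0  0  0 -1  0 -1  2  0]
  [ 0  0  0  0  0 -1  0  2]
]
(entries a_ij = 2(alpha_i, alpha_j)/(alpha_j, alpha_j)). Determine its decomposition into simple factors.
A_5 (sl(6)) + B_3 (so(7))

The diagram associated to this matrix has two connected components: the simple roots {alpha_3, alpha_4, alpha_6, alpha_7, alpha_8} form a chain of 5 nodes with single edges (A_5), and {alpha_1, alpha_2, alpha_5} form a chain of 3 nodes with a double edge at one end; the terminal node there is the unique short simple root (B_3). A semisimple Lie algebra decomposes uniquely as the direct sum of simple ideals, one per connected component of its Dynkin diagram, so g ≅ A_5 ⊕ B_3 (dimension 35 + 21 = 56).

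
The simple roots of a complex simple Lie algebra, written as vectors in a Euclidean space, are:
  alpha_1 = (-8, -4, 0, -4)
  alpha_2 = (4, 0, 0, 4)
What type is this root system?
Compute the Cartan integers a_ij = 2(alpha_i, alpha_j)/(alpha_j, alpha_j); the resulting 2x2 Cartan matrix is
[[2, -3], [-1, 2]].
The roots have two lengths (squared-length ratio 3:1); the short ones are alpha_{2}. The associated Dynkin diagram is two nodes joined by a triple edge (G_2), so the type is G_2.

type G_2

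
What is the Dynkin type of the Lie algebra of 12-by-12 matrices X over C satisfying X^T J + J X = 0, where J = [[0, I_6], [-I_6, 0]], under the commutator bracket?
This is sp(12), which has dimension 12(12+1)/2 = 78 and rank 12/2 = 6. In the classification of classical Lie algebras, the symplectic algebra sp(2n) has type C_n; here n = 6, so the Dynkin diagram is a chain of 6 nodes with a double edge at one end; the terminal node there is the unique long simple root (C_6). Hence the type is C_6.

C_6 (sp(12))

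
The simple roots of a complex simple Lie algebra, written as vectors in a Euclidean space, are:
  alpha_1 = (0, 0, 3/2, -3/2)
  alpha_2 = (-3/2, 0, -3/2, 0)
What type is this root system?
Compute the Cartan integers a_ij = 2(alpha_i, alpha_j)/(alpha_j, alpha_j); the resulting 2x2 Cartan matrix is
[[2, -1], [-1, 2]].
All simple roots have the same length, so the diagram is simply laced. The associated Dynkin diagram is a chain of 2 nodes with single edges (A_2), so the type is A_2 (the algebra sl(3)).

A_2 (sl(3))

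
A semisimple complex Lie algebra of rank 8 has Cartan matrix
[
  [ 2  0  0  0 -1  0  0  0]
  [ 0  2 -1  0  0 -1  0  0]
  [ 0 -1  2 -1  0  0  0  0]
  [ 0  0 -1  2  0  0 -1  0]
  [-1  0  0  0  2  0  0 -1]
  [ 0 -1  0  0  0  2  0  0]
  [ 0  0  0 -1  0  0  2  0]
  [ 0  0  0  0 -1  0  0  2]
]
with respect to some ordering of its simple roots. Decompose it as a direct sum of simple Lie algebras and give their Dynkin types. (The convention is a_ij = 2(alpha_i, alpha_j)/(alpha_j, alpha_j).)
The diagram associated to this matrix has two connected components: the simple roots {alpha_1, alpha_5, alpha_8} form a chain of 3 nodes with single edges (A_3), and {alpha_2, alpha_3, alpha_4, alpha_6, alpha_7} form a chain of 5 nodes with single edges (A_5). A semisimple Lie algebra decomposes uniquely as the direct sum of simple ideals, one per connected component of its Dynkin diagram, so g ≅ A_3 ⊕ A_5 (dimension 15 + 35 = 50).

A_3 (sl(4)) + A_5 (sl(6))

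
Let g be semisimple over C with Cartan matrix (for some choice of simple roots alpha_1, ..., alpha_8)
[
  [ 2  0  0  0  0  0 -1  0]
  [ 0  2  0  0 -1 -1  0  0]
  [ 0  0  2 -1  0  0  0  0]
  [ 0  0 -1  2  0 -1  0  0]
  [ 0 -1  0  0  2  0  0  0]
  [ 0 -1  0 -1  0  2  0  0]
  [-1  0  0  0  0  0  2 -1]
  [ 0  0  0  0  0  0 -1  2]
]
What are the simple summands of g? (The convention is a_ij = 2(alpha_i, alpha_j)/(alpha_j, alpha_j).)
The diagram associated to this matrix has two connected components: the simple roots {alpha_1, alpha_7, alpha_8} form a chain of 3 nodes with single edges (A_3), and {alpha_2, alpha_3, alpha_4, alpha_5, alpha_6} form a chain of 5 nodes with single edges (A_5). A semisimple Lie algebra decomposes uniquely as the direct sum of simple ideals, one per connected component of its Dynkin diagram, so g ≅ A_3 ⊕ A_5 (dimension 15 + 35 = 50).

A3 + A5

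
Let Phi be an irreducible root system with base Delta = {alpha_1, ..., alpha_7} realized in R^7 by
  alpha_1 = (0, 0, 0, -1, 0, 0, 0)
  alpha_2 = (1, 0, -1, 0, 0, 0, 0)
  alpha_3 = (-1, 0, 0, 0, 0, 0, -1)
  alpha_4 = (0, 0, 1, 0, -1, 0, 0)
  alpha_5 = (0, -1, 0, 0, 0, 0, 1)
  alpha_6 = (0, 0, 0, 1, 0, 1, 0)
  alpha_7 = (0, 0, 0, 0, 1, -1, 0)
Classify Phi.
Compute the Cartan integers a_ij = 2(alpha_i, alpha_j)/(alpha_j, alpha_j); the resulting 7x7 Cartan matrix is
[[2, 0, 0, 0, 0, -1, 0], [0, 2, -1, -1, 0, 0, 0], [0, -1, 2, 0, -1, 0, 0], [0, -1, 0, 2, 0, 0, -1], [0, 0, -1, 0, 2, 0, 0], [-2, 0, 0, 0, 0, 2, -1], [0, 0, 0, -1, 0, -1, 2]].
The roots have two lengths (squared-length ratio 2:1); the short ones are alpha_{1}. The associated Dynkin diagram is a chain of 7 nodes with a double edge at one end; the terminal node there is the unique short simple root (B_7), so the type is B_7 (the algebra so(15)).

B7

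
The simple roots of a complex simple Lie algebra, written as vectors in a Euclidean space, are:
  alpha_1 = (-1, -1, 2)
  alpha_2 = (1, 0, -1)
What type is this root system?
G_2

Compute the Cartan integers a_ij = 2(alpha_i, alpha_j)/(alpha_j, alpha_j); the resulting 2x2 Cartan matrix is
[[2, -3], [-1, 2]].
The roots have two lengths (squared-length ratio 3:1); the short ones are alpha_{2}. The associated Dynkin diagram is two nodes joined by a triple edge (G_2), so the type is G_2.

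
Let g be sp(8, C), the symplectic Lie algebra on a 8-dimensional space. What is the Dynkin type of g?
This is sp(8), which has dimension 8(8+1)/2 = 36 and rank 8/2 = 4. In the classification of classical Lie algebras, the symplectic algebra sp(2n) has type C_n; here n = 4, so the Dynkin diagram is a chain of 4 nodes with a double edge at one end; the terminal node there is the unique long simple root (C_4). Hence the type is C_4.

C_4 (sp(8))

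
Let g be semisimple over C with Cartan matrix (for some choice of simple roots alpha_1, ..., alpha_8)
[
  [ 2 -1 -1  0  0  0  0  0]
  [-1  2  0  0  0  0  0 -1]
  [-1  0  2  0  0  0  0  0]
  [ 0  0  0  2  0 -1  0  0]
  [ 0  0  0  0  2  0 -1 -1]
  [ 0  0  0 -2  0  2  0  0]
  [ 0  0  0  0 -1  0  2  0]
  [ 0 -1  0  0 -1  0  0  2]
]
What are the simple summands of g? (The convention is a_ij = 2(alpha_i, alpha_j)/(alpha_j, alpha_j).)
type A_6 ⊕ type B_2

The diagram associated to this matrix has two connected components: the simple roots {alpha_1, alpha_2, alpha_3, alpha_5, alpha_7, alpha_8} form a chain of 6 nodes with single edges (A_6), and {alpha_4, alpha_6} form a chain of 2 nodes with a double edge at one end; the terminal node there is the unique short simple root (B_2). A semisimple Lie algebra decomposes uniquely as the direct sum of simple ideals, one per connected component of its Dynkin diagram, so g ≅ A_6 ⊕ B_2 (dimension 48 + 10 = 58).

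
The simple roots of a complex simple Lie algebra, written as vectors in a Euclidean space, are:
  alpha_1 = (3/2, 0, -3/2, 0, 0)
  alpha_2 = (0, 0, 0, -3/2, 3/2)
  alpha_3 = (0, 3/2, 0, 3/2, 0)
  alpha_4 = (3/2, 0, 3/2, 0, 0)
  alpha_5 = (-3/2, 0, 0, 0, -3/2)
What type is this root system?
D_5 (so(10))

Compute the Cartan integers a_ij = 2(alpha_i, alpha_j)/(alpha_j, alpha_j); the resulting 5x5 Cartan matrix is
[[2, 0, 0, 0, -1], [0, 2, -1, 0, -1], [0, -1, 2, 0, 0], [0, 0, 0, 2, -1], [-1, -1, 0, -1, 2]].
All simple roots have the same length, so the diagram is simply laced. The associated Dynkin diagram is a chain of 3 nodes with a fork of two nodes at one end (D_5), so the type is D_5 (the algebra so(10)).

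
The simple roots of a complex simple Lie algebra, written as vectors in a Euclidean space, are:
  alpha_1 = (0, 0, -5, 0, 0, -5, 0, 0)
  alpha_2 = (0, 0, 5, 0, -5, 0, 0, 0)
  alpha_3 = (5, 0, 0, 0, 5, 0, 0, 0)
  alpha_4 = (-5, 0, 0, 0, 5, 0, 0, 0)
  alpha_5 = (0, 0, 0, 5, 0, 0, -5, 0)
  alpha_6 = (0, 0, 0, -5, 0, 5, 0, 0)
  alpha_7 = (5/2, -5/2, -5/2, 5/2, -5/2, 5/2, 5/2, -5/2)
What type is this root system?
Compute the Cartan integers a_ij = 2(alpha_i, alpha_j)/(alpha_j, alpha_j); the resulting 7x7 Cartan matrix is
[[2, -1, 0, 0, 0, -1, 0], [-1, 2, -1, -1, 0, 0, 0], [0, -1, 2, 0, 0, 0, 0], [0, -1, 0, 2, 0, 0, -1], [0, 0, 0, 0, 2, -1, 0], [-1, 0, 0, 0, -1, 2, 0], [0, 0, 0, -1, 0, 0, 2]].
All simple roots have the same length, so the diagram is simply laced. The associated Dynkin diagram is a chain of 6 nodes with one extra node attached to the third node from one end (E_7), so the type is E_7.

E7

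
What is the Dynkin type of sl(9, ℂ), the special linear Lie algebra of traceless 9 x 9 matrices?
A8

This is sl(9), which has dimension 9^2 - 1 = 80 and rank 9 - 1 = 8 (a Cartan subalgebra is the diagonal traceless matrices). In the classification of classical Lie algebras, the special linear algebra sl(n+1) has type A_n; here n = 8, so the Dynkin diagram is a chain of 8 nodes with single edges (A_8). Hence the type is A_8.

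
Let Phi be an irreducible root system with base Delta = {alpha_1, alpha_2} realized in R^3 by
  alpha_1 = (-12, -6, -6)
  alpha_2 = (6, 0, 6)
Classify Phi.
Compute the Cartan integers a_ij = 2(alpha_i, alpha_j)/(alpha_j, alpha_j); the resulting 2x2 Cartan matrix is
[[2, -3], [-1, 2]].
The roots have two lengths (squared-length ratio 3:1); the short ones are alpha_{2}. The associated Dynkin diagram is two nodes joined by a triple edge (G_2), so the type is G_2.

G_2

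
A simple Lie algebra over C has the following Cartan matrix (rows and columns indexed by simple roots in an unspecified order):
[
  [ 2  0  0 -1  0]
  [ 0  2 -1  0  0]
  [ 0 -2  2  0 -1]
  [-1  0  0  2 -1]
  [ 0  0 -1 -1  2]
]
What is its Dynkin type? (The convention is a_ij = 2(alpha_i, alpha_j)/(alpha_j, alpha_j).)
The matrix has rank 5 with 2's on the diagonal. Reading the off-diagonal entries as Dynkin edges (a single edge where a_ij = a_ji = -1; a double or triple edge where a_ij * a_ji = 2 or 3), the diagram is a chain of 5 nodes with a double edge at one end; the terminal node there is the unique short simple root (B_5). One simple-root ordering that puts it in standard form is (alpha_1, alpha_4, alpha_5, alpha_3, alpha_2). So the algebra is type B_5, i.e. so(11).

B_5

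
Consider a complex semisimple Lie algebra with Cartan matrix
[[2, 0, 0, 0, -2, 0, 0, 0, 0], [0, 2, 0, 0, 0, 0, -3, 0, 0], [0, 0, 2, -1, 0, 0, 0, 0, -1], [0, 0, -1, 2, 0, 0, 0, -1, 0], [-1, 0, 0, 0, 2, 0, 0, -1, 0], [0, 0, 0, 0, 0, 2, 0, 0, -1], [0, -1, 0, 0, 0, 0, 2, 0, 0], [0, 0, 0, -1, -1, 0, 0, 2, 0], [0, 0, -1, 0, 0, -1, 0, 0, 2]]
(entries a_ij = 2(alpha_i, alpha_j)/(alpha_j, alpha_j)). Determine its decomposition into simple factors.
C_7 ⊕ G_2

The diagram associated to this matrix has two connected components: the simple roots {alpha_1, alpha_3, alpha_4, alpha_5, alpha_6, alpha_8, alpha_9} form a chain of 7 nodes with a double edge at one end; the terminal node there is the unique long simple root (C_7), and {alpha_2, alpha_7} form two nodes joined by a triple edge (G_2). A semisimple Lie algebra decomposes uniquely as the direct sum of simple ideals, one per connected component of its Dynkin diagram, so g ≅ C_7 ⊕ G_2 (dimension 105 + 14 = 119).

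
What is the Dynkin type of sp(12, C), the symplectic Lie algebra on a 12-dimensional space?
This is sp(12), which has dimension 12(12+1)/2 = 78 and rank 12/2 = 6. In the classification of classical Lie algebras, the symplectic algebra sp(2n) has type C_n; here n = 6, so the Dynkin diagram is a chain of 6 nodes with a double edge at one end; the terminal node there is the unique long simple root (C_6). Hence the type is C_6.

C6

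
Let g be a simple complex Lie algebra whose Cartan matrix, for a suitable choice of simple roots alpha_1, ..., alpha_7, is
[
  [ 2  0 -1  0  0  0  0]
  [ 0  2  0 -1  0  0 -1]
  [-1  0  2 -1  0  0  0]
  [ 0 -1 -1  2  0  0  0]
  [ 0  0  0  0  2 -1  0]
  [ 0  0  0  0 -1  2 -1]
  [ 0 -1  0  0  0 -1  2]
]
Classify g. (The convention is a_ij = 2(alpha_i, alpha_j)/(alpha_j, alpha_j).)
The matrix has rank 7 with 2's on the diagonal. Reading the off-diagonal entries as Dynkin edges (a single edge where a_ij = a_ji = -1; a double or triple edge where a_ij * a_ji = 2 or 3), the diagram is a chain of 7 nodes with single edges (A_7). One simple-root ordering that puts it in standard form is (alpha_1, alpha_3, alpha_4, alpha_2, alpha_7, alpha_6, alpha_5). So the algebra is type A_7, i.e. sl(8).

type A_7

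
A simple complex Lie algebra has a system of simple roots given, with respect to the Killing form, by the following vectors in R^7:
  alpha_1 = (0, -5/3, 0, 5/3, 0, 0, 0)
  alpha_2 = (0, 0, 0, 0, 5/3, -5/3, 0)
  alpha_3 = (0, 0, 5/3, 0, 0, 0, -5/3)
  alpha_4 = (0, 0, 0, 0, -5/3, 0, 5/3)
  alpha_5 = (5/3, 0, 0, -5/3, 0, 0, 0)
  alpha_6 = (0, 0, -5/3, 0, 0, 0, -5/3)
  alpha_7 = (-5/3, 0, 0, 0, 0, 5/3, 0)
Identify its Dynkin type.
D7

Compute the Cartan integers a_ij = 2(alpha_i, alpha_j)/(alpha_j, alpha_j); the resulting 7x7 Cartan matrix is
[[2, 0, 0, 0, -1, 0, 0], [0, 2, 0, -1, 0, 0, -1], [0, 0, 2, -1, 0, 0, 0], [0, -1, -1, 2, 0, -1, 0], [-1, 0, 0, 0, 2, 0, -1], [0, 0, 0, -1, 0, 2, 0], [0, -1, 0, 0, -1, 0, 2]].
All simple roots have the same length, so the diagram is simply laced. The associated Dynkin diagram is a chain of 5 nodes with a fork of two nodes at one end (D_7), so the type is D_7 (the algebra so(14)).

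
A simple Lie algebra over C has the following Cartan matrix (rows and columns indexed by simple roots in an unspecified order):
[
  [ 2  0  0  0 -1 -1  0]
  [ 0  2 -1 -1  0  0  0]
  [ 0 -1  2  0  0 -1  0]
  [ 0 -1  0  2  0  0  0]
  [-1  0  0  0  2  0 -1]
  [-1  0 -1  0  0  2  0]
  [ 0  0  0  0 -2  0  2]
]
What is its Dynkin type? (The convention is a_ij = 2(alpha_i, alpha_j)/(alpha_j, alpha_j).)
The matrix has rank 7 with 2's on the diagonal. Reading the off-diagonal entries as Dynkin edges (a single edge where a_ij = a_ji = -1; a double or triple edge where a_ij * a_ji = 2 or 3), the diagram is a chain of 7 nodes with a double edge at one end; the terminal node there is the unique long simple root (C_7). One simple-root ordering that puts it in standard form is (alpha_4, alpha_2, alpha_3, alpha_6, alpha_1, alpha_5, alpha_7). So the algebra is type C_7, i.e. sp(14).

type C_7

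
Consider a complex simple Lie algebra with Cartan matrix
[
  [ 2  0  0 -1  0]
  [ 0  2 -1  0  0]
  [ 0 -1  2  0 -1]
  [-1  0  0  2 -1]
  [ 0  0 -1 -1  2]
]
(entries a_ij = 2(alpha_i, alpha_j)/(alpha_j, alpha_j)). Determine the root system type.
A_5 (sl(6))

The matrix has rank 5 with 2's on the diagonal. Reading the off-diagonal entries as Dynkin edges (a single edge where a_ij = a_ji = -1; a double or triple edge where a_ij * a_ji = 2 or 3), the diagram is a chain of 5 nodes with single edges (A_5). One simple-root ordering that puts it in standard form is (alpha_2, alpha_3, alpha_5, alpha_4, alpha_1). So the algebra is type A_5, i.e. sl(6).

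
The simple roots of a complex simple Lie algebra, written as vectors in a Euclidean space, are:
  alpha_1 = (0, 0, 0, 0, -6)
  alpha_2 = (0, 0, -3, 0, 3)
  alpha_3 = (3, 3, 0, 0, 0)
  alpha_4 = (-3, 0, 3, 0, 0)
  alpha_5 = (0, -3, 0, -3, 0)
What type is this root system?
Compute the Cartan integers a_ij = 2(alpha_i, alpha_j)/(alpha_j, alpha_j); the resulting 5x5 Cartan matrix is
[[2, -2, 0, 0, 0], [-1, 2, 0, -1, 0], [0, 0, 2, -1, -1], [0, -1, -1, 2, 0], [0, 0, -1, 0, 2]].
The roots have two lengths (squared-length ratio 2:1); the short ones are alpha_{2,3,4,5}. The associated Dynkin diagram is a chain of 5 nodes with a double edge at one end; the terminal node there is the unique long simple root (C_5), so the type is C_5 (the algebra sp(10)).

C5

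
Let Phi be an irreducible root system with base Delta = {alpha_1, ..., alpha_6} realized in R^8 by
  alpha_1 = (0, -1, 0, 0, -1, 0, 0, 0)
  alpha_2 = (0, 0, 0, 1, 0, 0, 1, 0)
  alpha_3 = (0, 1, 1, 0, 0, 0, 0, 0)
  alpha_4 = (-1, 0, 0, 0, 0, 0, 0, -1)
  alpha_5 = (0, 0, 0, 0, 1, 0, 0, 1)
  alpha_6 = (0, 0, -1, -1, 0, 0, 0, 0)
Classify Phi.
A6

Compute the Cartan integers a_ij = 2(alpha_i, alpha_j)/(alpha_j, alpha_j); the resulting 6x6 Cartan matrix is
[[2, 0, -1, 0, -1, 0], [0, 2, 0, 0, 0, -1], [-1, 0, 2, 0, 0, -1], [0, 0, 0, 2, -1, 0], [-1, 0, 0, -1, 2, 0], [0, -1, -1, 0, 0, 2]].
All simple roots have the same length, so the diagram is simply laced. The associated Dynkin diagram is a chain of 6 nodes with single edges (A_6), so the type is A_6 (the algebra sl(7)).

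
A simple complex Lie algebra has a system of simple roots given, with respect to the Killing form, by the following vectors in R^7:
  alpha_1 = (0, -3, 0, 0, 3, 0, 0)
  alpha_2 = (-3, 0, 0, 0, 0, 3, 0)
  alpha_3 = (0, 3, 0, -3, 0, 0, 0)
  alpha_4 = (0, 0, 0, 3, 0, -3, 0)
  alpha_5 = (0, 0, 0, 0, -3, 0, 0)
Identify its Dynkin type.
B5

Compute the Cartan integers a_ij = 2(alpha_i, alpha_j)/(alpha_j, alpha_j); the resulting 5x5 Cartan matrix is
[[2, 0, -1, 0, -2], [0, 2, 0, -1, 0], [-1, 0, 2, -1, 0], [0, -1, -1, 2, 0], [-1, 0, 0, 0, 2]].
The roots have two lengths (squared-length ratio 2:1); the short ones are alpha_{5}. The associated Dynkin diagram is a chain of 5 nodes with a double edge at one end; the terminal node there is the unique short simple root (B_5), so the type is B_5 (the algebra so(11)).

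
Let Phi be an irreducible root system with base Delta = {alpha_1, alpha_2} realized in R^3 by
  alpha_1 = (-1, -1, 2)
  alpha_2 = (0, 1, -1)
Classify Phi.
G2

Compute the Cartan integers a_ij = 2(alpha_i, alpha_j)/(alpha_j, alpha_j); the resulting 2x2 Cartan matrix is
[[2, -3], [-1, 2]].
The roots have two lengths (squared-length ratio 3:1); the short ones are alpha_{2}. The associated Dynkin diagram is two nodes joined by a triple edge (G_2), so the type is G_2.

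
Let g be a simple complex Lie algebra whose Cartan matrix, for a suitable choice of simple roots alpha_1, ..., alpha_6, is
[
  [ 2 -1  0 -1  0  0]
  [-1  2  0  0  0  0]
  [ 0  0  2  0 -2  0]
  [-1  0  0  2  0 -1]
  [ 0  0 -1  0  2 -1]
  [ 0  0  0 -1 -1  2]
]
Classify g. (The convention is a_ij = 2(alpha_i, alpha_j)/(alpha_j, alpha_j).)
The matrix has rank 6 with 2's on the diagonal. Reading the off-diagonal entries as Dynkin edges (a single edge where a_ij = a_ji = -1; a double or triple edge where a_ij * a_ji = 2 or 3), the diagram is a chain of 6 nodes with a double edge at one end; the terminal node there is the unique long simple root (C_6). One simple-root ordering that puts it in standard form is (alpha_2, alpha_1, alpha_4, alpha_6, alpha_5, alpha_3). So the algebra is type C_6, i.e. sp(12).

C_6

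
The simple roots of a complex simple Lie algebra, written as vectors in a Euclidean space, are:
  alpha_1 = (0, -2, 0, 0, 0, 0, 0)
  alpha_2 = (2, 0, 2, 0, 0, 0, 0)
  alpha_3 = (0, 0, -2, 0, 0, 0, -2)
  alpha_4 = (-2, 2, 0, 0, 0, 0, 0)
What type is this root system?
B_4

Compute the Cartan integers a_ij = 2(alpha_i, alpha_j)/(alpha_j, alpha_j); the resulting 4x4 Cartan matrix is
[[2, 0, 0, -1], [0, 2, -1, -1], [0, -1, 2, 0], [-2, -1, 0, 2]].
The roots have two lengths (squared-length ratio 2:1); the short ones are alpha_{1}. The associated Dynkin diagram is a chain of 4 nodes with a double edge at one end; the terminal node there is the unique short simple root (B_4), so the type is B_4 (the algebra so(9)).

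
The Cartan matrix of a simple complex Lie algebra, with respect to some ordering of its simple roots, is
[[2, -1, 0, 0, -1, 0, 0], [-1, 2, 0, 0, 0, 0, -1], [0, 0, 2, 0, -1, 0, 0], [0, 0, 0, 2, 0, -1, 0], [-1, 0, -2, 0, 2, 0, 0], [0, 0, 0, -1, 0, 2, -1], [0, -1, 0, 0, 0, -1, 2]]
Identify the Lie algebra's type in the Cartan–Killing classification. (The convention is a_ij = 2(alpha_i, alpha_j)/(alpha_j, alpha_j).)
The matrix has rank 7 with 2's on the diagonal. Reading the off-diagonal entries as Dynkin edges (a single edge where a_ij = a_ji = -1; a double or triple edge where a_ij * a_ji = 2 or 3), the diagram is a chain of 7 nodes with a double edge at one end; the terminal node there is the unique short simple root (B_7). One simple-root ordering that puts it in standard form is (alpha_4, alpha_6, alpha_7, alpha_2, alpha_1, alpha_5, alpha_3). So the algebra is type B_7, i.e. so(15).

B_7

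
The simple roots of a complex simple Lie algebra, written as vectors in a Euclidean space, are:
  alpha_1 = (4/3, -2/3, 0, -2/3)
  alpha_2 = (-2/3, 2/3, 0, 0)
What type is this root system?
Compute the Cartan integers a_ij = 2(alpha_i, alpha_j)/(alpha_j, alpha_j); the resulting 2x2 Cartan matrix is
[[2, -3], [-1, 2]].
The roots have two lengths (squared-length ratio 3:1); the short ones are alpha_{2}. The associated Dynkin diagram is two nodes joined by a triple edge (G_2), so the type is G_2.

G_2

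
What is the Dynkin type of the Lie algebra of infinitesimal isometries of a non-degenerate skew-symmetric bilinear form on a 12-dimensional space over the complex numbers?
This is sp(12), which has dimension 12(12+1)/2 = 78 and rank 12/2 = 6. In the classification of classical Lie algebras, the symplectic algebra sp(2n) has type C_n; here n = 6, so the Dynkin diagram is a chain of 6 nodes with a double edge at one end; the terminal node there is the unique long simple root (C_6). Hence the type is C_6.

C_6 (sp(12))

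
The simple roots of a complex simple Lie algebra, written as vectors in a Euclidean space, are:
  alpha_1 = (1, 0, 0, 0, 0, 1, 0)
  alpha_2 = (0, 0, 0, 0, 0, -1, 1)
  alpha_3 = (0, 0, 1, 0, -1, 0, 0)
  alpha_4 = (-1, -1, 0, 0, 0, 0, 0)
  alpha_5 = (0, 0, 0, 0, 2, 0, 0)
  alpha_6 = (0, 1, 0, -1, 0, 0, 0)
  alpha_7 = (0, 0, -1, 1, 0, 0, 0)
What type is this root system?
C7

Compute the Cartan integers a_ij = 2(alpha_i, alpha_j)/(alpha_j, alpha_j); the resulting 7x7 Cartan matrix is
[[2, -1, 0, -1, 0, 0, 0], [-1, 2, 0, 0, 0, 0, 0], [0, 0, 2, 0, -1, 0, -1], [-1, 0, 0, 2, 0, -1, 0], [0, 0, -2, 0, 2, 0, 0], [0, 0, 0, -1, 0, 2, -1], [0, 0, -1, 0, 0, -1, 2]].
The roots have two lengths (squared-length ratio 2:1); the short ones are alpha_{1,2,3,4,6,7}. The associated Dynkin diagram is a chain of 7 nodes with a double edge at one end; the terminal node there is the unique long simple root (C_7), so the type is C_7 (the algebra sp(14)).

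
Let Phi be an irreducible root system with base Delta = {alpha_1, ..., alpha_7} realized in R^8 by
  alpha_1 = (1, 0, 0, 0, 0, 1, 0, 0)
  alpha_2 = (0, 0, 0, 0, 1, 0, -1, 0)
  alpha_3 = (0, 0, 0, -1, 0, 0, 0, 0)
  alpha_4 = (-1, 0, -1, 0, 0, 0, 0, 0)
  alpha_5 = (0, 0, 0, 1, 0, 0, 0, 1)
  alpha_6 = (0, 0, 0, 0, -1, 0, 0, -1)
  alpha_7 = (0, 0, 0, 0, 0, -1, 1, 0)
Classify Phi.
Compute the Cartan integers a_ij = 2(alpha_i, alpha_j)/(alpha_j, alpha_j); the resulting 7x7 Cartan matrix is
[[2, 0, 0, -1, 0, 0, -1], [0, 2, 0, 0, 0, -1, -1], [0, 0, 2, 0, -1, 0, 0], [-1, 0, 0, 2, 0, 0, 0], [0, 0, -2, 0, 2, -1, 0], [0, -1, 0, 0, -1, 2, 0], [-1, -1, 0, 0, 0, 0, 2]].
The roots have two lengths (squared-length ratio 2:1); the short ones are alpha_{3}. The associated Dynkin diagram is a chain of 7 nodes with a double edge at one end; the terminal node there is the unique short simple root (B_7), so the type is B_7 (the algebra so(15)).

B7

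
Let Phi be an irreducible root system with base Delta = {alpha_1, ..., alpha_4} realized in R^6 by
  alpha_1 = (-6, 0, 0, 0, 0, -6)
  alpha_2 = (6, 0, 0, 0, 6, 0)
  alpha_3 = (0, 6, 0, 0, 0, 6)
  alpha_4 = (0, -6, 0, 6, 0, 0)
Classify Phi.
Compute the Cartan integers a_ij = 2(alpha_i, alpha_j)/(alpha_j, alpha_j); the resulting 4x4 Cartan matrix is
[[2, -1, -1, 0], [-1, 2, 0, 0], [-1, 0, 2, -1], [0, 0, -1, 2]].
All simple roots have the same length, so the diagram is simply laced. The associated Dynkin diagram is a chain of 4 nodes with single edges (A_4), so the type is A_4 (the algebra sl(5)).

type A_4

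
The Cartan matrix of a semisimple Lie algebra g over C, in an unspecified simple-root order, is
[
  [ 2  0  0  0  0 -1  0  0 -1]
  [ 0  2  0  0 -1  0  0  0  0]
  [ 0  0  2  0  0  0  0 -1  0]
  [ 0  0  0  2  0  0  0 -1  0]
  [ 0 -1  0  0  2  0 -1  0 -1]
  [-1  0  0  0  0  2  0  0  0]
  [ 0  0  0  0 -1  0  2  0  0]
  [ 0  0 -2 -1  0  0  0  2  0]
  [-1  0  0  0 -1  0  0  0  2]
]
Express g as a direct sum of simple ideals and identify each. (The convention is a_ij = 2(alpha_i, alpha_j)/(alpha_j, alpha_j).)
type B_3 + type D_6

The diagram associated to this matrix has two connected components: the simple roots {alpha_3, alpha_4, alpha_8} form a chain of 3 nodes with a double edge at one end; the terminal node there is the unique short simple root (B_3), and {alpha_1, alpha_2, alpha_5, alpha_6, alpha_7, alpha_9} form a chain of 4 nodes with a fork of two nodes at one end (D_6). A semisimple Lie algebra decomposes uniquely as the direct sum of simple ideals, one per connected component of its Dynkin diagram, so g ≅ B_3 ⊕ D_6 (dimension 21 + 66 = 87).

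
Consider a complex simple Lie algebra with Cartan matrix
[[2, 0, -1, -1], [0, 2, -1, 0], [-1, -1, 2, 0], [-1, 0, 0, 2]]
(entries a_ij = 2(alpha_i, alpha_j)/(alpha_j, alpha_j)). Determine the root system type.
type A_4

The matrix has rank 4 with 2's on the diagonal. Reading the off-diagonal entries as Dynkin edges (a single edge where a_ij = a_ji = -1; a double or triple edge where a_ij * a_ji = 2 or 3), the diagram is a chain of 4 nodes with single edges (A_4). One simple-root ordering that puts it in standard form is (alpha_4, alpha_1, alpha_3, alpha_2). So the algebra is type A_4, i.e. sl(5).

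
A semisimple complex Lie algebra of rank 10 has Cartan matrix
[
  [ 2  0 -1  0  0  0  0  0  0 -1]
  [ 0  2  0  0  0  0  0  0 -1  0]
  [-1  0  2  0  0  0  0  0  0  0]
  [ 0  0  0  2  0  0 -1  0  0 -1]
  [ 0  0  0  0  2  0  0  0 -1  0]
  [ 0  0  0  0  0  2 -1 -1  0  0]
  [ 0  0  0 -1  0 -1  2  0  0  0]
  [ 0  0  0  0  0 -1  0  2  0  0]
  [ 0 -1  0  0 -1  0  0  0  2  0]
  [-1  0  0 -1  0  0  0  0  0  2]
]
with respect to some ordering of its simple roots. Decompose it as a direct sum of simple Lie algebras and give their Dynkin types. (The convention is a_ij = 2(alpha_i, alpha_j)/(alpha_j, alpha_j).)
The diagram associated to this matrix has two connected components: the simple roots {alpha_2, alpha_5, alpha_9} form a chain of 3 nodes with single edges (A_3), and {alpha_1, alpha_3, alpha_4, alpha_6, alpha_7, alpha_8, alpha_10} form a chain of 7 nodes with single edges (A_7). A semisimple Lie algebra decomposes uniquely as the direct sum of simple ideals, one per connected component of its Dynkin diagram, so g ≅ A_3 ⊕ A_7 (dimension 15 + 63 = 78).

A_3 ⊕ A_7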